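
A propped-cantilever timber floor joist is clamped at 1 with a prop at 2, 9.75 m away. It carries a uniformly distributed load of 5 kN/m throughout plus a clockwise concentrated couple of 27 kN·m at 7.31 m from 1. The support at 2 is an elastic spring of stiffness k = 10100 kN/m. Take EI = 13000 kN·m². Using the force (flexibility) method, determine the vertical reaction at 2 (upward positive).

Release the roller at 2. Primary structure: cantilever fixed at 1.
Primary-structure tip deflection at 2 by superposition:
  UDL 5: wL⁴/(8EI) = 5648/EI
  clockwise couple 27 at a = 7.31: M₀a(2L − a)/(2EI) = 1203/EI
  δ_0 = 6851/EI
Tip deflection under a unit load at 2: L³/(3EI) = 309/EI.
With EI = 13000 kN·m²: δ_0 = 0.527 m and δ_{22} = 0.023766 m/kN.
Compatibility — the spring shortens by R_2/k under the reaction it provides: δ_0 − R_2·δ_{22} = R_2/k. With 1/k = 0.000099 m/kN, R_2 = δ_0 / (δ_{22} + 1/k) = 0.527 / (0.023766 + 0.000099) = 22.08 kN.

R_2 = 22.08 kN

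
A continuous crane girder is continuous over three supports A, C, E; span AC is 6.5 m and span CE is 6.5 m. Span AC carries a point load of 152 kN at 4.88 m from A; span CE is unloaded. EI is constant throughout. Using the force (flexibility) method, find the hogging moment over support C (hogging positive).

M_C = 80.92 kN·m

Release continuity at C by inserting a hinge; the redundant is the internal moment M_C. The primary structure is two simply-supported spans AC and CE.
Discontinuity in slope at C on the released structure — sum the simple-span end rotations:
  span AC: point load 152 at a = 4.88: Pab(L + a)/(6LEI) = 350.6/EI
  relative rotation θ_0 = (350.6 + 0)/EI = 350.6/EI
A unit hogging moment at C produces rotation L₁/(3EI) + L₂/(3EI) = 4.333/EI.
Slope continuity at C: θ_0 = M_C·4.333/EI, so M_C = 350.6/4.333 = 80.92 kN·m (hogging).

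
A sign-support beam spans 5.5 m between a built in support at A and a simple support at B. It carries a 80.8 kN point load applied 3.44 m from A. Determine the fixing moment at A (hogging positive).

Remove the prop at B; the released (primary) structure is a cantilever built in at A.
Deflection at B on the released cantilever, summing each load's contribution:
  point load 80.8 at a = 3.44: Pa²(3L − a)/(6EI) = 2081/EI
Tip deflection under a unit load at B: L³/(3EI) = 55.46/EI.
The prop prevents deflection at B: R_B = δ_0/δ_{BB} = 2081/55.46 = 37.53 kN.
Moment equilibrium about A: M_A = Σ(load moments about A) − R_B·L = 278 − 37.53×5.5 = 71.55 kN·m.

M_A = 71.55 kN·m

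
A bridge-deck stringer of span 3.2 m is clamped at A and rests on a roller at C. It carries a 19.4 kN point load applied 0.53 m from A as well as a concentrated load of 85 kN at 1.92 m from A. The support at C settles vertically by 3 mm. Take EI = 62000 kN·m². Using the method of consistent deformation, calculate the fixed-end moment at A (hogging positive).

M_A = 108.1 kN·m

Remove the prop at C; the released (primary) structure is a cantilever built in at A.
Free-end deflection of the primary structure under the applied loading (downward +):
  point load 19.4 at a = 0.53: Pa²(3L − a)/(6EI) = 8.238/EI
  point load 85 at a = 1.92: Pa²(3L − a)/(6EI) = 401.1/EI
  δ_0 = 409.3/EI
Tip deflection under a unit load at C: L³/(3EI) = 10.92/EI.
With EI = 62000 kN·m²: δ_0 = 0.006602 m and δ_{CC} = 0.000176 m/kN.
Compatibility — the beam at C must follow the support down by 0.003 m: δ_0 − R_C·δ_{CC} = 0.003, so R_C = (0.006602 − 0.003)/0.000176 = 20.45 kN.
Moment equilibrium about A: M_A = Σ(load moments about A) − R_C·L = 173.5 − 20.45×3.2 = 108.1 kN·m.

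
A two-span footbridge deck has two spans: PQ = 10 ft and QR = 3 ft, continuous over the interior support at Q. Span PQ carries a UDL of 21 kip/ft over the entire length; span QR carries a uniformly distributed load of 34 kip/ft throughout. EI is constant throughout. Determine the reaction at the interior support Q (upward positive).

R_Q = 247.3 kip

Release continuity at Q by inserting a hinge; the redundant is the internal moment M_Q. The primary structure is two simply-supported spans PQ and QR.
End slopes at the hinge Q, treating each span as simply supported:
  span PQ: UDL 21: wL³/(24EI) = 875/EI
  span QR: UDL 34: wL³/(24EI) = 38.25/EI
  relative rotation θ_0 = (875 + 38.25)/EI = 913.2/EI
A unit hogging moment at Q produces rotation L₁/(3EI) + L₂/(3EI) = 4.333/EI.
Slope continuity at Q: θ_0 = M_Q·4.333/EI, so M_Q = 913.2/4.333 = 210.8 kip·ft (hogging).
Span PQ, ΣM about P with M_Q applied at Q: R_Q^{PQ}·10 = 1050 + 210.8, so R_Q^{PQ} = 126.1 kip and R_P = 210 − 126.1 = 83.92 kip.
Span QR, ΣM about R: R_Q^{QR}·3 = 153 + 210.8, so R_Q^{QR} = 121.2 kip and R_R = 102 − 121.2 = -19.25 kip.
R_Q = 126.1 + 121.2 = 247.3 kip.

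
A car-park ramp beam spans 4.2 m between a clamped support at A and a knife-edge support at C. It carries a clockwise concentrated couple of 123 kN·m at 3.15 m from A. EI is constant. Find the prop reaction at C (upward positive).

Choose R_C as the redundant. The primary structure is the cantilever fixed at A.
Free-end deflection of the primary structure under the applied loading (downward +):
  clockwise couple 123 at a = 3.15: M₀a(2L − a)/(2EI) = 1017/EI
Flexibility coefficient — unit upward force at C: δ_{CC} = L³/(3EI) = 24.7/EI.
The prop prevents deflection at C: R_C = δ_0/δ_{CC} = 1017/24.7 = 41.18 kN.

R_C = 41.18 kN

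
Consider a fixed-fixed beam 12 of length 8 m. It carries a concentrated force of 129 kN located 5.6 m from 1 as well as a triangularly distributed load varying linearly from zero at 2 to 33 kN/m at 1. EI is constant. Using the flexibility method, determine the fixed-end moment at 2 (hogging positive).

M_2 = 222.1 kN·m

Take the two fixed-end moments M_1, M_2 as redundants; the released structure is the simple span 12.
On the primary (simply-supported) span, the end slopes from the loading are:
  at 1: point load 129 at a = 5.6: Pab(L + b)/(6LEI) = 375.6/EI
  at 2: point load 129 at a = 5.6: Pab(L + a)/(6LEI) = 491.2/EI
  at 1: triangular load, peak 33: w₀L³/(45EI) = 375.5/EI
  at 2: triangular load, peak 33: 7w₀L³/(360EI) = 328.5/EI
  θ_10 = 751.1/EI,  θ_20 = 819.8/EI
Flexibility coefficients: a unit moment at one end gives L/(3EI) there and L/(6EI) at the far end, so f₁₁ = f₂₂ = 2.667/EI and f₁₂ = f₂₁ = 1.333/EI.
Compatibility — zero rotation at each built-in end:
  2.667 M_1 + 1.333 M_2 = 751.1
  1.333 M_1 + 2.667 M_2 = 819.8
Solving the pair gives M_1 = 170.6 kN·m and M_2 = 222.1 kN·m (hogging).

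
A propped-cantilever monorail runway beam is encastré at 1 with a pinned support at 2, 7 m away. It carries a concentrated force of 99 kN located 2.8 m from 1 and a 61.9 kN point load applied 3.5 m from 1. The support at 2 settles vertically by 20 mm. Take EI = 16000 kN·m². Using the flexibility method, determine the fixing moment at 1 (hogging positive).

Release the roller at 2. Primary structure: cantilever fixed at 1.
Primary-structure tip deflection at 2 by superposition:
  point load 99 at a = 2.8: Pa²(3L − a)/(6EI) = 2354/EI
  point load 61.9 at a = 3.5: Pa²(3L − a)/(6EI) = 2212/EI
  δ_0 = 4566/EI
Tip deflection under a unit load at 2: L³/(3EI) = 114.3/EI.
With EI = 16000 kN·m²: δ_0 = 0.28537 m and δ_{22} = 0.007146 m/kN.
Compatibility — the beam at 2 must follow the support down by 0.02 m: δ_0 − R_2·δ_{22} = 0.02, so R_2 = (0.28537 − 0.02)/0.007146 = 37.14 kN.
Moment equilibrium about 1: M_1 = Σ(load moments about 1) − R_2·L = 493.9 − 37.14×7 = 233.9 kN·m.

M_1 = 233.9 kN·m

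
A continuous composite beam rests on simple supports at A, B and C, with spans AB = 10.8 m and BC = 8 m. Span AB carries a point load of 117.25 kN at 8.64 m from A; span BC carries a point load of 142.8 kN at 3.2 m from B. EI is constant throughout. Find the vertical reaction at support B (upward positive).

Insert a hinge at B; M_B is the redundant, and each span becomes simply supported.
End slopes at the hinge B, treating each span as simply supported:
  span AB: point load 117.25 at a = 8.64: Pab(L + a)/(6LEI) = 656.4/EI
  span BC: point load 142.8 at a = 3.2: Pab(L + b)/(6LEI) = 584.9/EI
  relative rotation θ_0 = (656.4 + 584.9)/EI = 1241/EI
A unit hogging moment at B produces rotation L₁/(3EI) + L₂/(3EI) = 6.267/EI.
Compatibility: M_B·(L₁+L₂)/(3EI) = θ_0, giving M_B = 198.1 kN·m (hogging).
Span AB, ΣM about A with M_B applied at B: R_B^{AB}·10.8 = 1013 + 198.1, so R_B^{AB} = 112.1 kN and R_A = 117.2 − 112.1 = 5.108 kN.
Span BC, ΣM about C: R_B^{BC}·8 = 685.4 + 198.1, so R_B^{BC} = 110.4 kN and R_C = 142.8 − 110.4 = 32.36 kN.
R_B = 112.1 + 110.4 = 222.6 kN.

R_B = 222.6 kN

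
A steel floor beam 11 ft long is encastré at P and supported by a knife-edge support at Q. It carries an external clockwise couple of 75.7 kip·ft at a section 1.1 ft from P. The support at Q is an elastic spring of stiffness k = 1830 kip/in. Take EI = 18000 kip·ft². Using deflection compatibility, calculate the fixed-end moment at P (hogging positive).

M_P = 54.17 kip·ft

Release the roller at Q. Primary structure: cantilever fixed at P.
Deflection at Q on the released cantilever, summing each load's contribution:
  clockwise couple 75.7 at a = 1.1: M₀a(2L − a)/(2EI) = 870.2/EI
Flexibility coefficient — unit upward force at Q: δ_{QQ} = L³/(3EI) = 443.7/EI.
With EI = 18000 kip·ft²: δ_0 = 0.048343 ft and δ_{QQ} = 0.024648 ft/kip.
Compatibility — the spring shortens by R_Q/k under the reaction it provides: δ_0 − R_Q·δ_{QQ} = R_Q/k. With 1/k = 1/(1830×12) ft/kip = 0.000046 ft/kip, R_Q = δ_0 / (δ_{QQ} + 1/k) = 0.048343 / (0.024648 + 0.000046) = 1.958 kip.
Moment equilibrium about P: M_P = Σ(load moments about P) − R_Q·L = 75.7 − 1.958×11 = 54.17 kip·ft.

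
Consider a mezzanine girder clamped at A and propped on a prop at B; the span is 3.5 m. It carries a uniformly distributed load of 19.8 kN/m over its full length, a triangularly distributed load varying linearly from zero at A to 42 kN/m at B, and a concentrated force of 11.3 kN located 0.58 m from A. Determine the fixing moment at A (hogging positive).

Remove the prop at B; the released (primary) structure is a cantilever built in at A.
Primary-structure tip deflection at B by superposition:
  UDL 19.8: wL⁴/(8EI) = 371.4/EI
  triangular load, peak 42 at the free end: 11w₀L⁴/(120EI) = 577.7/EI
  point load 11.3 at a = 0.58: Pa²(3L − a)/(6EI) = 6.285/EI
  δ_0 = 955.4/EI
Flexibility coefficient — unit upward force at B: δ_{BB} = L³/(3EI) = 14.29/EI.
Compatibility at B: δ_0 − R_B·δ_{BB} = 0, so R_B = 955.4/14.29 = 66.85 kN.
Moment equilibrium about A: M_A = Σ(load moments about A) − R_B·L = 299.3 − 66.85×3.5 = 65.35 kN·m.

M_A = 65.35 kN·m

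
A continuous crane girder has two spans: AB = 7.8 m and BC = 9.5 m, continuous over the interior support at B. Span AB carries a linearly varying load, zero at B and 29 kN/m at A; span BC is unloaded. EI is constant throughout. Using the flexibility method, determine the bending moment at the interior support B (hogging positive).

Take M_B as the redundant. Released structure: two simple spans AB and BC with a hinge at B.
Rotations at B on the released spans (each span's end-slope, ×1/EI):
  span AB: triangular load, peak 29: 7w₀L³/(360EI) = 267.6/EI
  relative rotation θ_0 = (267.6 + 0)/EI = 267.6/EI
A unit hogging moment at B produces rotation L₁/(3EI) + L₂/(3EI) = 5.767/EI.
Compatibility: M_B·(L₁+L₂)/(3EI) = θ_0, giving M_B = 46.4 kN·m (hogging).

M_B = 46.4 kN·m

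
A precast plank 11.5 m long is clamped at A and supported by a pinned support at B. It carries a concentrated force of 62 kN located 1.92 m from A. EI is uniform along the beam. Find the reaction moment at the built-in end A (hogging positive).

M_A = 90.89 kN·m

Take the reaction at B as the redundant and release it; the primary structure is a cantilever fixed at A.
Free-end deflection of the primary structure under the applied loading (downward +):
  point load 62 at a = 1.92: Pa²(3L − a)/(6EI) = 1241/EI
Tip deflection under a unit load at B: L³/(3EI) = 507/EI.
The prop prevents deflection at B: R_B = δ_0/δ_{BB} = 1241/507 = 2.448 kN.
Moment equilibrium about A: M_A = Σ(load moments about A) − R_B·L = 119 − 2.448×11.5 = 90.89 kN·m.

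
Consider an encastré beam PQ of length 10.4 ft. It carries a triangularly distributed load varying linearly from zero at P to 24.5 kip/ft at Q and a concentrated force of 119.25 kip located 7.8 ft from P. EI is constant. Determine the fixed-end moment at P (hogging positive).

M_P = 146.5 kip·ft

Release both end moments; the primary structure is a simply-supported span PQ with redundants M_P and M_Q.
Simple-span end rotations at P and Q under the given loads:
  at P: triangular load, peak 24.5: 7w₀L³/(360EI) = 535.9/EI
  at Q: triangular load, peak 24.5: w₀L³/(45EI) = 612.4/EI
  at P: point load 119.25 at a = 7.8: Pab(L + b)/(6LEI) = 503.8/EI
  at Q: point load 119.25 at a = 7.8: Pab(L + a)/(6LEI) = 705.4/EI
  θ_P0 = 1040/EI,  θ_Q0 = 1318/EI
Flexibility coefficients: a unit moment at one end gives L/(3EI) there and L/(6EI) at the far end, so f₁₁ = f₂₂ = 3.467/EI and f₁₂ = f₂₁ = 1.733/EI.
Compatibility — zero rotation at each built-in end:
  3.467 M_P + 1.733 M_Q = 1040
  1.733 M_P + 3.467 M_Q = 1318
Solving the pair gives M_P = 146.5 kip·ft and M_Q = 306.9 kip·ft (hogging).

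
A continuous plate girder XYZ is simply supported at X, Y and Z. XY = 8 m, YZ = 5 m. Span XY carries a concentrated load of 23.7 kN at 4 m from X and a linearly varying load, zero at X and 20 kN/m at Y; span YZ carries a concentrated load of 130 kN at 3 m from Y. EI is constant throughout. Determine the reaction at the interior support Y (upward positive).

R_Y = 155 kN

Insert a hinge at Y; M_Y is the redundant, and each span becomes simply supported.
Rotations at Y on the released spans (each span's end-slope, ×1/EI):
  span XY: point load 23.7 at a = 4: Pab(L + a)/(6LEI) = 94.8/EI
  span XY: triangular load, peak 20: w₀L³/(45EI) = 227.6/EI
  span YZ: point load 130 at a = 3: Pab(L + b)/(6LEI) = 182/EI
  relative rotation θ_0 = (322.4 + 182)/EI = 504.4/EI
A unit hogging moment at Y produces rotation L₁/(3EI) + L₂/(3EI) = 4.333/EI.
Slope continuity at Y: θ_0 = M_Y·4.333/EI, so M_Y = 504.4/4.333 = 116.4 kN·m (hogging).
Span XY, ΣM about X with M_Y applied at Y: R_Y^{XY}·8 = 521.5 + 116.4, so R_Y^{XY} = 79.73 kN and R_X = 103.7 − 79.73 = 23.97 kN.
Span YZ, ΣM about Z: R_Y^{YZ}·5 = 260 + 116.4, so R_Y^{YZ} = 75.28 kN and R_Z = 130 − 75.28 = 54.72 kN.
R_Y = 79.73 + 75.28 = 155 kN.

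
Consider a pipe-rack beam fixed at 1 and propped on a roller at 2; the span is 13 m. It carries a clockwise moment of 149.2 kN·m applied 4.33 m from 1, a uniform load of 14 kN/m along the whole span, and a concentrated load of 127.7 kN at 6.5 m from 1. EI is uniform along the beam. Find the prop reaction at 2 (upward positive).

R_2 = 117.7 kN

Choose R_2 as the redundant. The primary structure is the cantilever fixed at 1.
Primary-structure tip deflection at 2 by superposition:
  clockwise couple 149.2 at a = 4.33: M₀a(2L − a)/(2EI) = 7000/EI
  UDL 14: wL⁴/(8EI) = 49982/EI
  point load 127.7 at a = 6.5: Pa²(3L − a)/(6EI) = 29225/EI
  δ_0 = 86206/EI
Flexibility coefficient — unit upward force at 2: δ_{22} = L³/(3EI) = 732.3/EI.
Compatibility at 2: δ_0 − R_2·δ_{22} = 0, so R_2 = 86206/732.3 = 117.7 kN.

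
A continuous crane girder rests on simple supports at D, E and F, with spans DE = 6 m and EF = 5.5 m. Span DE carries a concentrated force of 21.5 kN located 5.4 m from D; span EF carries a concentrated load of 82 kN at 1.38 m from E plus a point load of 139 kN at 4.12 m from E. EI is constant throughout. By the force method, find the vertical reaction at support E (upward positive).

Insert a hinge at E; M_E is the redundant, and each span becomes simply supported.
Rotations at E on the released spans (each span's end-slope, ×1/EI):
  span DE: point load 21.5 at a = 5.4: Pab(L + a)/(6LEI) = 22.06/EI
  span EF: point load 82 at a = 1.38: Pab(L + b)/(6LEI) = 135.9/EI
  span EF: point load 139 at a = 4.12: Pab(L + b)/(6LEI) = 164.8/EI
  relative rotation θ_0 = (22.06 + 300.7)/EI = 322.7/EI
A unit hogging moment at E produces rotation L₁/(3EI) + L₂/(3EI) = 3.833/EI.
Slope continuity at E: θ_0 = M_E·3.833/EI, so M_E = 322.7/3.833 = 84.19 kN·m (hogging).
Span DE, ΣM about D with M_E applied at E: R_E^{DE}·6 = 116.1 + 84.19, so R_E^{DE} = 33.38 kN and R_D = 21.5 − 33.38 = -11.88 kN.
Span EF, ΣM about F: R_E^{EF}·5.5 = 529.7 + 84.19, so R_E^{EF} = 111.6 kN and R_F = 221 − 111.6 = 109.4 kN.
R_E = 33.38 + 111.6 = 145 kN.

R_E = 145 kN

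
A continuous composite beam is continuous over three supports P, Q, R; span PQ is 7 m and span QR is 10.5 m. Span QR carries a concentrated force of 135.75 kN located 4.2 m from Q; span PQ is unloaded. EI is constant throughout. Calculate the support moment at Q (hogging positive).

Insert a hinge at Q; M_Q is the redundant, and each span becomes simply supported.
Rotations at Q on the released spans (each span's end-slope, ×1/EI):
  span QR: point load 135.75 at a = 4.2: Pab(L + b)/(6LEI) = 957.9/EI
  relative rotation θ_0 = (0 + 957.9)/EI = 957.9/EI
A unit hogging moment at Q produces rotation L₁/(3EI) + L₂/(3EI) = 5.833/EI.
Slope continuity at Q: θ_0 = M_Q·5.833/EI, so M_Q = 957.9/5.833 = 164.2 kN·m (hogging).

M_Q = 164.2 kN·m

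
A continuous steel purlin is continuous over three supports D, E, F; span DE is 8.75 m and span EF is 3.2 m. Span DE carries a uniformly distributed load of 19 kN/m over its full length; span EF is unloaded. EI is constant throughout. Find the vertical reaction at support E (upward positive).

R_E = 139.9 kN

Take M_E as the redundant. Released structure: two simple spans DE and EF with a hinge at E.
Rotations at E on the released spans (each span's end-slope, ×1/EI):
  span DE: UDL 19: wL³/(24EI) = 530.4/EI
  relative rotation θ_0 = (530.4 + 0)/EI = 530.4/EI
A unit hogging moment at E produces rotation L₁/(3EI) + L₂/(3EI) = 3.983/EI.
Slope continuity at E: θ_0 = M_E·3.983/EI, so M_E = 530.4/3.983 = 133.1 kN·m (hogging).
Span DE, ΣM about D with M_E applied at E: R_E^{DE}·8.75 = 727.3 + 133.1, so R_E^{DE} = 98.34 kN and R_D = 166.2 − 98.34 = 67.91 kN.
Span EF, ΣM about F: R_E^{EF}·3.2 = 0 + 133.1, so R_E^{EF} = 41.61 kN and R_F = 0 − 41.61 = -41.61 kN.
R_E = 98.34 + 41.61 = 139.9 kN.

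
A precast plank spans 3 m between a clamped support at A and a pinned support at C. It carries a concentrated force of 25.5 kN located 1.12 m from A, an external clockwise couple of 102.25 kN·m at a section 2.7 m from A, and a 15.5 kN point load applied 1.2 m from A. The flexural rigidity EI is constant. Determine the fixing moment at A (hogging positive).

Release the roller at C. Primary structure: cantilever fixed at A.
Deflection at C on the released cantilever, summing each load's contribution:
  point load 25.5 at a = 1.12: Pa²(3L − a)/(6EI) = 42.01/EI
  clockwise couple 102.25 at a = 2.7: M₀a(2L − a)/(2EI) = 455.5/EI
  point load 15.5 at a = 1.2: Pa²(3L − a)/(6EI) = 29.02/EI
  δ_0 = 526.5/EI
Flexibility coefficient — unit upward force at C: δ_{CC} = L³/(3EI) = 9/EI.
Compatibility at C: δ_0 − R_C·δ_{CC} = 0, so R_C = 526.5/9 = 58.51 kN.
Moment equilibrium about A: M_A = Σ(load moments about A) − R_C·L = 149.4 − 58.51×3 = -26.11 kN·m.

M_A = -26.11 kN·m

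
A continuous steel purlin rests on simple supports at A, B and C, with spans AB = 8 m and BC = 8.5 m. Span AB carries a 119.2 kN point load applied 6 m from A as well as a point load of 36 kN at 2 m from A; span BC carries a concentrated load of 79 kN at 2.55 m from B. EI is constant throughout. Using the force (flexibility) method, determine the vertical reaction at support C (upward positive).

R_C = 5.586 kN

Take M_B as the redundant. Released structure: two simple spans AB and BC with a hinge at B.
End slopes at the hinge B, treating each span as simply supported:
  span AB: point load 119.2 at a = 6: Pab(L + a)/(6LEI) = 417.2/EI
  span AB: point load 36 at a = 2: Pab(L + a)/(6LEI) = 90/EI
  span BC: point load 79 at a = 2.55: Pab(L + b)/(6LEI) = 339.6/EI
  relative rotation θ_0 = (507.2 + 339.6)/EI = 846.8/EI
A unit hogging moment at B produces rotation L₁/(3EI) + L₂/(3EI) = 5.5/EI.
Compatibility: M_B·(L₁+L₂)/(3EI) = θ_0, giving M_B = 154 kN·m (hogging).
Span BC, ΣM about C: R_B^{BC}·8.5 = 470.1 + 154, so R_B^{BC} = 73.41 kN and R_C = 79 − 73.41 = 5.586 kN.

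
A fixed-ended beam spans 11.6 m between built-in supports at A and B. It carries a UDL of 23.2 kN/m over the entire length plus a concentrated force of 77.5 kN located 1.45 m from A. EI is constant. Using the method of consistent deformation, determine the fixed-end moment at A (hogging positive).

M_A = 346.2 kN·m

Take the two fixed-end moments M_A, M_B as redundants; the released structure is the simple span AB.
Simple-span end rotations at A and B under the given loads:
  at A: UDL 23.2: wL³/(24EI) = 1509/EI
  at B: UDL 23.2: wL³/(24EI) = 1509/EI
  at A: point load 77.5 at a = 1.45: Pab(L + b)/(6LEI) = 356.4/EI
  at B: point load 77.5 at a = 1.45: Pab(L + a)/(6LEI) = 213.9/EI
  θ_A0 = 1865/EI,  θ_B0 = 1723/EI
Flexibility coefficients: a unit moment at one end gives L/(3EI) there and L/(6EI) at the far end, so f₁₁ = f₂₂ = 3.867/EI and f₁₂ = f₂₁ = 1.933/EI.
Compatibility — zero rotation at each built-in end:
  3.867 M_A + 1.933 M_B = 1865
  1.933 M_A + 3.867 M_B = 1723
Solving the pair gives M_A = 346.2 kN·m and M_B = 272.4 kN·m (hogging).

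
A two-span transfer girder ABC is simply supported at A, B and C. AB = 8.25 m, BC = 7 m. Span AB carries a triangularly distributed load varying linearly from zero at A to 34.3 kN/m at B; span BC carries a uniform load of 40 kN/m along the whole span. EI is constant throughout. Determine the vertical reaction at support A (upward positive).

Insert a hinge at B; M_B is the redundant, and each span becomes simply supported.
Discontinuity in slope at B on the released structure — sum the simple-span end rotations:
  span AB: triangular load, peak 34.3: w₀L³/(45EI) = 428/EI
  span BC: UDL 40: wL³/(24EI) = 571.7/EI
  relative rotation θ_0 = (428 + 571.7)/EI = 999.7/EI
A unit hogging moment at B produces rotation L₁/(3EI) + L₂/(3EI) = 5.083/EI.
Compatibility: M_B·(L₁+L₂)/(3EI) = θ_0, giving M_B = 196.7 kN·m (hogging).
Span AB, ΣM about A with M_B applied at B: R_B^{AB}·8.25 = 778.2 + 196.7, so R_B^{AB} = 118.2 kN and R_A = 141.5 − 118.2 = 23.33 kN.

R_A = 23.33 kN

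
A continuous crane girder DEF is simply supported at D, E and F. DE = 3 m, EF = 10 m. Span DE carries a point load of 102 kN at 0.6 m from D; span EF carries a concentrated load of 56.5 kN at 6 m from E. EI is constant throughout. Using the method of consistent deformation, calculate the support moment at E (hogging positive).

M_E = 79.79 kN·m

Take M_E as the redundant. Released structure: two simple spans DE and EF with a hinge at E.
Discontinuity in slope at E on the released structure — sum the simple-span end rotations:
  span DE: point load 102 at a = 0.6: Pab(L + a)/(6LEI) = 29.38/EI
  span EF: point load 56.5 at a = 6: Pab(L + b)/(6LEI) = 316.4/EI
  relative rotation θ_0 = (29.38 + 316.4)/EI = 345.8/EI
A unit hogging moment at E produces rotation L₁/(3EI) + L₂/(3EI) = 4.333/EI.
Compatibility: M_E·(L₁+L₂)/(3EI) = θ_0, giving M_E = 79.79 kN·m (hogging).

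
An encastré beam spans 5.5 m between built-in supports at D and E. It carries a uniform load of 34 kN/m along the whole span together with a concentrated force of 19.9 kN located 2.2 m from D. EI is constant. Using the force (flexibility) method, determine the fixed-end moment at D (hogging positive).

M_D = 101.5 kN·m

Take the two fixed-end moments M_D, M_E as redundants; the released structure is the simple span DE.
End rotations of the released simple span under the applied load (×1/EI):
  at D: UDL 34: wL³/(24EI) = 235.7/EI
  at E: UDL 34: wL³/(24EI) = 235.7/EI
  at D: point load 19.9 at a = 2.2: Pab(L + b)/(6LEI) = 38.53/EI
  at E: point load 19.9 at a = 2.2: Pab(L + a)/(6LEI) = 33.71/EI
  θ_D0 = 274.2/EI,  θ_E0 = 269.4/EI
Flexibility coefficients: a unit moment at one end gives L/(3EI) there and L/(6EI) at the far end, so f₁₁ = f₂₂ = 1.833/EI and f₁₂ = f₂₁ = 0.9167/EI.
Compatibility — zero rotation at each built-in end:
  1.833 M_D + 0.9167 M_E = 274.2
  0.9167 M_D + 1.833 M_E = 269.4
Solving the pair gives M_D = 101.5 kN·m and M_E = 96.22 kN·m (hogging).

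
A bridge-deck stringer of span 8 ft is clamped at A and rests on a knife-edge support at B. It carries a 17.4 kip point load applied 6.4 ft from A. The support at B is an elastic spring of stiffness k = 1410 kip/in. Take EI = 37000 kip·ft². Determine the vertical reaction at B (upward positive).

R_B = 12.09 kip

Take the reaction at B as the redundant and release it; the primary structure is a cantilever fixed at A.
Deflection at B on the released cantilever, summing each load's contribution:
  point load 17.4 at a = 6.4: Pa²(3L − a)/(6EI) = 2091/EI
Tip deflection under a unit load at B: L³/(3EI) = 170.7/EI.
With EI = 37000 kip·ft²: δ_0 = 0.056503 ft and δ_{BB} = 0.004613 ft/kip.
Compatibility — the spring shortens by R_B/k under the reaction it provides: δ_0 − R_B·δ_{BB} = R_B/k. With 1/k = 1/(1410×12) ft/kip = 0.000059 ft/kip, R_B = δ_0 / (δ_{BB} + 1/k) = 0.056503 / (0.004613 + 0.000059) = 12.09 kip.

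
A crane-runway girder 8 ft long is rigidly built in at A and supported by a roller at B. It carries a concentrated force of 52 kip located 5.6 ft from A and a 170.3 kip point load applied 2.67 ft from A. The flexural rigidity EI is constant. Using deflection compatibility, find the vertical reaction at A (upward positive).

R_A = 167.7 kip

Take the reaction at B as the redundant and release it; the primary structure is a cantilever fixed at A.
Deflection at B on the released cantilever, summing each load's contribution:
  point load 52 at a = 5.6: Pa²(3L − a)/(6EI) = 5001/EI
  point load 170.3 at a = 2.67: Pa²(3L − a)/(6EI) = 4316/EI
  δ_0 = 9317/EI
Tip deflection under a unit load at B: L³/(3EI) = 170.7/EI.
Compatibility at B: δ_0 − R_B·δ_{BB} = 0, so R_B = 9317/170.7 = 54.59 kip.
Vertical equilibrium: R_A = ΣP − R_B = 222.3 − 54.59 = 167.7 kip.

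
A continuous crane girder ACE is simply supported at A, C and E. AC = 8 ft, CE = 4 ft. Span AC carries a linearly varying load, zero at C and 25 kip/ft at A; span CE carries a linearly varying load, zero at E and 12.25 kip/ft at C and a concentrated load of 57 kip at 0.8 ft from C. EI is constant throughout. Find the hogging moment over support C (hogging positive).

M_C = 77.52 kip·ft

Insert a hinge at C; M_C is the redundant, and each span becomes simply supported.
Rotations at C on the released spans (each span's end-slope, ×1/EI):
  span AC: triangular load, peak 25: 7w₀L³/(360EI) = 248.9/EI
  span CE: triangular load, peak 12.25: w₀L³/(45EI) = 17.42/EI
  span CE: point load 57 at a = 0.8: Pab(L + b)/(6LEI) = 43.78/EI
  relative rotation θ_0 = (248.9 + 61.2)/EI = 310.1/EI
A unit hogging moment at C produces rotation L₁/(3EI) + L₂/(3EI) = 4/EI.
Compatibility: M_C·(L₁+L₂)/(3EI) = θ_0, giving M_C = 77.52 kip·ft (hogging).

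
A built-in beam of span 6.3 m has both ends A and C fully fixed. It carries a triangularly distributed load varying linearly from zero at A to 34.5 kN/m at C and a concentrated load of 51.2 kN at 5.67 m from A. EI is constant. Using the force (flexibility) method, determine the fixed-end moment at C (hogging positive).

M_C = 94.59 kN·m

Take the two fixed-end moments M_A, M_C as redundants; the released structure is the simple span AC.
End rotations of the released simple span under the applied load (×1/EI):
  at A: triangular load, peak 34.5: 7w₀L³/(360EI) = 167.7/EI
  at C: triangular load, peak 34.5: w₀L³/(45EI) = 191.7/EI
  at A: point load 51.2 at a = 5.67: Pab(L + b)/(6LEI) = 33.53/EI
  at C: point load 51.2 at a = 5.67: Pab(L + a)/(6LEI) = 57.92/EI
  θ_A0 = 201.3/EI,  θ_C0 = 249.6/EI
Flexibility coefficients: a unit moment at one end gives L/(3EI) there and L/(6EI) at the far end, so f₁₁ = f₂₂ = 2.1/EI and f₁₂ = f₂₁ = 1.05/EI.
Compatibility — zero rotation at each built-in end:
  2.1 M_A + 1.05 M_C = 201.3
  1.05 M_A + 2.1 M_C = 249.6
Solving the pair gives M_A = 48.55 kN·m and M_C = 94.59 kN·m (hogging).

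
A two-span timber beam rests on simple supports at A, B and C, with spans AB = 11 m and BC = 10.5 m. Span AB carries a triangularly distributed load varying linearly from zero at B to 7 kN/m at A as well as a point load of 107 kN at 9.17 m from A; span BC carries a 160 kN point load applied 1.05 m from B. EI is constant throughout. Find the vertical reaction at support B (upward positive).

R_B = 278 kN

Insert a hinge at B; M_B is the redundant, and each span becomes simply supported.
Rotations at B on the released spans (each span's end-slope, ×1/EI):
  span AB: triangular load, peak 7: 7w₀L³/(360EI) = 181.2/EI
  span AB: point load 107 at a = 9.17: Pab(L + a)/(6LEI) = 548.7/EI
  span BC: point load 160 at a = 1.05: Pab(L + b)/(6LEI) = 502.7/EI
  relative rotation θ_0 = (729.9 + 502.7)/EI = 1233/EI
A unit hogging moment at B produces rotation L₁/(3EI) + L₂/(3EI) = 7.167/EI.
Slope continuity at B: θ_0 = M_B·7.167/EI, so M_B = 1233/7.167 = 172 kN·m (hogging).
Span AB, ΣM about A with M_B applied at B: R_B^{AB}·11 = 1122 + 172, so R_B^{AB} = 117.7 kN and R_A = 145.5 − 117.7 = 27.83 kN.
Span BC, ΣM about C: R_B^{BC}·10.5 = 1512 + 172, so R_B^{BC} = 160.4 kN and R_C = 160 − 160.4 = -0.3806 kN.
R_B = 117.7 + 160.4 = 278 kN.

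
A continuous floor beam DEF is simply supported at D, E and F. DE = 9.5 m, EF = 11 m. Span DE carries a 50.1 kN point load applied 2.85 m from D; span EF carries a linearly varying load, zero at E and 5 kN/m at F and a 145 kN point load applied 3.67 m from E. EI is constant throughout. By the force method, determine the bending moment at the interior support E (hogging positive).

M_E = 207.6 kN·m

Release continuity at E by inserting a hinge; the redundant is the internal moment M_E. The primary structure is two simply-supported spans DE and EF.
End slopes at the hinge E, treating each span as simply supported:
  span DE: point load 50.1 at a = 2.85: Pab(L + a)/(6LEI) = 205.7/EI
  span EF: triangular load, peak 5: 7w₀L³/(360EI) = 129.4/EI
  span EF: point load 145 at a = 3.67: Pab(L + b)/(6LEI) = 1083/EI
  relative rotation θ_0 = (205.7 + 1213)/EI = 1418/EI
A unit hogging moment at E produces rotation L₁/(3EI) + L₂/(3EI) = 6.833/EI.
Slope continuity at E: θ_0 = M_E·6.833/EI, so M_E = 1418/6.833 = 207.6 kN·m (hogging).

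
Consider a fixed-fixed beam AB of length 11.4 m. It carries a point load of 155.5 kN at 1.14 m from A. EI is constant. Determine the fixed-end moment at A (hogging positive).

Take the two fixed-end moments M_A, M_B as redundants; the released structure is the simple span AB.
End rotations of the released simple span under the applied load (×1/EI):
  at A: point load 155.5 at a = 1.14: Pab(L + b)/(6LEI) = 576/EI
  at B: point load 155.5 at a = 1.14: Pab(L + a)/(6LEI) = 333.4/EI
  θ_A0 = 576/EI,  θ_B0 = 333.4/EI
Flexibility coefficients: a unit moment at one end gives L/(3EI) there and L/(6EI) at the far end, so f₁₁ = f₂₂ = 3.8/EI and f₁₂ = f₂₁ = 1.9/EI.
Compatibility — zero rotation at each built-in end:
  3.8 M_A + 1.9 M_B = 576
  1.9 M_A + 3.8 M_B = 333.4
Solving the pair gives M_A = 143.6 kN·m and M_B = 15.95 kN·m (hogging).

M_A = 143.6 kN·m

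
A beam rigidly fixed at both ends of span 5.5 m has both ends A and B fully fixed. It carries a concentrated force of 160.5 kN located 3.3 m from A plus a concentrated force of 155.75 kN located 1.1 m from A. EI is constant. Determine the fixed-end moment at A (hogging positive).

M_A = 194.4 kN·m

Take the two fixed-end moments M_A, M_B as redundants; the released structure is the simple span AB.
On the primary (simply-supported) span, the end slopes from the loading are:
  at A: point load 160.5 at a = 3.3: Pab(L + b)/(6LEI) = 271.9/EI
  at B: point load 160.5 at a = 3.3: Pab(L + a)/(6LEI) = 310.7/EI
  at A: point load 155.75 at a = 1.1: Pab(L + b)/(6LEI) = 226.1/EI
  at B: point load 155.75 at a = 1.1: Pab(L + a)/(6LEI) = 150.8/EI
  θ_A0 = 498/EI,  θ_B0 = 461.5/EI
Flexibility coefficients: a unit moment at one end gives L/(3EI) there and L/(6EI) at the far end, so f₁₁ = f₂₂ = 1.833/EI and f₁₂ = f₂₁ = 0.9167/EI.
Compatibility — zero rotation at each built-in end:
  1.833 M_A + 0.9167 M_B = 498
  0.9167 M_A + 1.833 M_B = 461.5
Solving the pair gives M_A = 194.4 kN·m and M_B = 154.5 kN·m (hogging).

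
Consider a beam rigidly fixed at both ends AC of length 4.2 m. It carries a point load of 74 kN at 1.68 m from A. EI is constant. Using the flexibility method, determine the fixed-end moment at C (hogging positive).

Take the two fixed-end moments M_A, M_C as redundants; the released structure is the simple span AC.
End rotations of the released simple span under the applied load (×1/EI):
  at A: point load 74 at a = 1.68: Pab(L + b)/(6LEI) = 83.54/EI
  at C: point load 74 at a = 1.68: Pab(L + a)/(6LEI) = 73.1/EI
  θ_A0 = 83.54/EI,  θ_C0 = 73.1/EI
Flexibility coefficients: a unit moment at one end gives L/(3EI) there and L/(6EI) at the far end, so f₁₁ = f₂₂ = 1.4/EI and f₁₂ = f₂₁ = 0.7/EI.
Compatibility — zero rotation at each built-in end:
  1.4 M_A + 0.7 M_C = 83.54
  0.7 M_A + 1.4 M_C = 73.1
Solving the pair gives M_A = 44.76 kN·m and M_C = 29.84 kN·m (hogging).

M_C = 29.84 kN·m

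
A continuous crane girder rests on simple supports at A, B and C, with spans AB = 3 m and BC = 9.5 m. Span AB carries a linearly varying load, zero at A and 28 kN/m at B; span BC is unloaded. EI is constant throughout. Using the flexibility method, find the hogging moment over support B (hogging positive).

Release continuity at B by inserting a hinge; the redundant is the internal moment M_B. The primary structure is two simply-supported spans AB and BC.
Rotations at B on the released spans (each span's end-slope, ×1/EI):
  span AB: triangular load, peak 28: w₀L³/(45EI) = 16.8/EI
  relative rotation θ_0 = (16.8 + 0)/EI = 16.8/EI
A unit hogging moment at B produces rotation L₁/(3EI) + L₂/(3EI) = 4.167/EI.
Slope continuity at B: θ_0 = M_B·4.167/EI, so M_B = 16.8/4.167 = 4.032 kN·m (hogging).

M_B = 4.032 kN·m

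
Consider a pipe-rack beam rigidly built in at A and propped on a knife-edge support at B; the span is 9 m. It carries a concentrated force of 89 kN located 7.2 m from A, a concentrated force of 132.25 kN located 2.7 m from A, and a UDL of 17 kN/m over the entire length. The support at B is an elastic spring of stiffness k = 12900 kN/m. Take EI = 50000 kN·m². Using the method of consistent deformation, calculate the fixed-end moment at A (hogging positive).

M_A = 480.7 kN·m

Release the roller at B. Primary structure: cantilever fixed at A.
Primary-structure tip deflection at B by superposition:
  point load 89 at a = 7.2: Pa²(3L − a)/(6EI) = 15225/EI
  point load 132.25 at a = 2.7: Pa²(3L − a)/(6EI) = 3905/EI
  UDL 17: wL⁴/(8EI) = 13942/EI
  δ_0 = 33072/EI
Tip deflection under a unit load at B: L³/(3EI) = 243/EI.
With EI = 50000 kN·m²: δ_0 = 0.66144 m and δ_{BB} = 0.00486 m/kN.
Compatibility — the spring shortens by R_B/k under the reaction it provides: δ_0 − R_B·δ_{BB} = R_B/k. With 1/k = 0.000078 m/kN, R_B = δ_0 / (δ_{BB} + 1/k) = 0.66144 / (0.00486 + 0.000078) = 134 kN.
Moment equilibrium about A: M_A = Σ(load moments about A) − R_B·L = 1686 − 134×9 = 480.7 kN·m.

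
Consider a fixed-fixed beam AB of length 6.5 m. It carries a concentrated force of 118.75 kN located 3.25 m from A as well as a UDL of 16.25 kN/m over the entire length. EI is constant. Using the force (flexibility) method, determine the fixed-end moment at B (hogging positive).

M_B = 153.7 kN·m

Release both end moments; the primary structure is a simply-supported span AB with redundants M_A and M_B.
Simple-span end rotations at A and B under the given loads:
  at A: point load 118.75 at a = 3.25: Pab(L + b)/(6LEI) = 313.6/EI
  at B: point load 118.75 at a = 3.25: Pab(L + a)/(6LEI) = 313.6/EI
  at A: UDL 16.25: wL³/(24EI) = 185.9/EI
  at B: UDL 16.25: wL³/(24EI) = 185.9/EI
  θ_A0 = 499.5/EI,  θ_B0 = 499.5/EI
Flexibility coefficients: a unit moment at one end gives L/(3EI) there and L/(6EI) at the far end, so f₁₁ = f₂₂ = 2.167/EI and f₁₂ = f₂₁ = 1.083/EI.
Compatibility — zero rotation at each built-in end:
  2.167 M_A + 1.083 M_B = 499.5
  1.083 M_A + 2.167 M_B = 499.5
Solving the pair gives M_A = 153.7 kN·m and M_B = 153.7 kN·m (hogging).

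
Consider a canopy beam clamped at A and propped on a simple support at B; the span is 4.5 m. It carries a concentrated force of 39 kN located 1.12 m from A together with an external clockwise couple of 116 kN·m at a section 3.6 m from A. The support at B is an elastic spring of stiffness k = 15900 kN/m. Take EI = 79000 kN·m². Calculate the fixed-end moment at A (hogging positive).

Release the roller at B. Primary structure: cantilever fixed at A.
Primary-structure tip deflection at B by superposition:
  point load 39 at a = 1.12: Pa²(3L − a)/(6EI) = 100.9/EI
  clockwise couple 116 at a = 3.6: M₀a(2L − a)/(2EI) = 1128/EI
  δ_0 = 1228/EI
Tip deflection under a unit load at B: L³/(3EI) = 30.38/EI.
With EI = 79000 kN·m²: δ_0 = 0.01555 m and δ_{BB} = 0.000384 m/kN.
Compatibility — the spring shortens by R_B/k under the reaction it provides: δ_0 − R_B·δ_{BB} = R_B/k. With 1/k = 0.000063 m/kN, R_B = δ_0 / (δ_{BB} + 1/k) = 0.01555 / (0.000384 + 0.000063) = 34.76 kN.
Moment equilibrium about A: M_A = Σ(load moments about A) − R_B·L = 159.7 − 34.76×4.5 = 3.27 kN·m.

M_A = 3.27 kN·m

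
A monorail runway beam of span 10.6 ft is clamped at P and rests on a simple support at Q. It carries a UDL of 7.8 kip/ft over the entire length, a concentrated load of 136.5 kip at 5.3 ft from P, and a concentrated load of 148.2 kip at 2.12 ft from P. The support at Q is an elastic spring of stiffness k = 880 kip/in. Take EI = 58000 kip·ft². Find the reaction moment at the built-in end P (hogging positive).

M_P = 618.9 kip·ft

Choose R_Q as the redundant. The primary structure is the cantilever fixed at P.
Deflection at Q on the released cantilever, summing each load's contribution:
  UDL 7.8: wL⁴/(8EI) = 12309/EI
  point load 136.5 at a = 5.3: Pa²(3L − a)/(6EI) = 16935/EI
  point load 148.2 at a = 2.12: Pa²(3L − a)/(6EI) = 3295/EI
  δ_0 = 32539/EI
Tip deflection under a unit load at Q: L³/(3EI) = 397/EI.
With EI = 58000 kip·ft²: δ_0 = 0.56101 ft and δ_{QQ} = 0.006845 ft/kip.
Compatibility — the spring shortens by R_Q/k under the reaction it provides: δ_0 − R_Q·δ_{QQ} = R_Q/k. With 1/k = 1/(880×12) ft/kip = 0.000095 ft/kip, R_Q = δ_0 / (δ_{QQ} + 1/k) = 0.56101 / (0.006845 + 0.000095) = 80.84 kip.
Moment equilibrium about P: M_P = Σ(load moments about P) − R_Q·L = 1476 − 80.84×10.6 = 618.9 kip·ft.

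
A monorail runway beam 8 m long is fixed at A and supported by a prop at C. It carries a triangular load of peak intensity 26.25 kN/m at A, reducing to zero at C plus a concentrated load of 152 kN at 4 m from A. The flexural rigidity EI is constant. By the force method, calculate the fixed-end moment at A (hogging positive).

M_A = 340 kN·m

Remove the prop at C; the released (primary) structure is a cantilever built in at A.
Downward deflection at the released point C due to the loads:
  triangular load, peak 26.25 at the fixed end: w₀L⁴/(30EI) = 3584/EI
  point load 152 at a = 4: Pa²(3L − a)/(6EI) = 8107/EI
  δ_0 = 11691/EI
Tip deflection under a unit load at C: L³/(3EI) = 170.7/EI.
Compatibility at C: δ_0 − R_C·δ_{CC} = 0, so R_C = 11691/170.7 = 68.5 kN.
Moment equilibrium about A: M_A = Σ(load moments about A) − R_C·L = 888 − 68.5×8 = 340 kN·m.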